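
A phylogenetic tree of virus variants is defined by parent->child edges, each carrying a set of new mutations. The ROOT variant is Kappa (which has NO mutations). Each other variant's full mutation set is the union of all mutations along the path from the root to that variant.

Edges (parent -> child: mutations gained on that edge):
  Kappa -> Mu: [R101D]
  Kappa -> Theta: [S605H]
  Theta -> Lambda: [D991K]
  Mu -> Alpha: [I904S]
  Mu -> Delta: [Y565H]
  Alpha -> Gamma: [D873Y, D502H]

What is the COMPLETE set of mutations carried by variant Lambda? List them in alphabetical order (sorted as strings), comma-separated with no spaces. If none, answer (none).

Answer: D991K,S605H

Derivation:
At Kappa: gained [] -> total []
At Theta: gained ['S605H'] -> total ['S605H']
At Lambda: gained ['D991K'] -> total ['D991K', 'S605H']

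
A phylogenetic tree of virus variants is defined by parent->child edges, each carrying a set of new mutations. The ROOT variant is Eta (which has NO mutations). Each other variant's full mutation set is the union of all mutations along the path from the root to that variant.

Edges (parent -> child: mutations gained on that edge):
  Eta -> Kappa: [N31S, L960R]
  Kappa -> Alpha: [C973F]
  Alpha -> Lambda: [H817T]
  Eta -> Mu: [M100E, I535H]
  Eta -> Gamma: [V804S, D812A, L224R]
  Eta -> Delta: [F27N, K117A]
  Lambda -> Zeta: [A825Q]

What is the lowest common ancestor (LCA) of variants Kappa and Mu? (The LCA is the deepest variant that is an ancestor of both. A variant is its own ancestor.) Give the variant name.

Path from root to Kappa: Eta -> Kappa
  ancestors of Kappa: {Eta, Kappa}
Path from root to Mu: Eta -> Mu
  ancestors of Mu: {Eta, Mu}
Common ancestors: {Eta}
Walk up from Mu: Mu (not in ancestors of Kappa), Eta (in ancestors of Kappa)
Deepest common ancestor (LCA) = Eta

Answer: Eta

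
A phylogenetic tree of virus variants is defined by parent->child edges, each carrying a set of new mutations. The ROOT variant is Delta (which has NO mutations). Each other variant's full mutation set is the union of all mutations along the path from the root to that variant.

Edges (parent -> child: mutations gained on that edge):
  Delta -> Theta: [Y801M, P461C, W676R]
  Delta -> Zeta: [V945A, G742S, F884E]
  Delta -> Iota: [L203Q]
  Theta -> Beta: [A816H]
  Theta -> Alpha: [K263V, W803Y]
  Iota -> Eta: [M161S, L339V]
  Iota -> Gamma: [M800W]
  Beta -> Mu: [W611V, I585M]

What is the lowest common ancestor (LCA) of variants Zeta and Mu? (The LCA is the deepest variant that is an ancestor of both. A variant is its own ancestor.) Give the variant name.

Path from root to Zeta: Delta -> Zeta
  ancestors of Zeta: {Delta, Zeta}
Path from root to Mu: Delta -> Theta -> Beta -> Mu
  ancestors of Mu: {Delta, Theta, Beta, Mu}
Common ancestors: {Delta}
Walk up from Mu: Mu (not in ancestors of Zeta), Beta (not in ancestors of Zeta), Theta (not in ancestors of Zeta), Delta (in ancestors of Zeta)
Deepest common ancestor (LCA) = Delta

Answer: Delta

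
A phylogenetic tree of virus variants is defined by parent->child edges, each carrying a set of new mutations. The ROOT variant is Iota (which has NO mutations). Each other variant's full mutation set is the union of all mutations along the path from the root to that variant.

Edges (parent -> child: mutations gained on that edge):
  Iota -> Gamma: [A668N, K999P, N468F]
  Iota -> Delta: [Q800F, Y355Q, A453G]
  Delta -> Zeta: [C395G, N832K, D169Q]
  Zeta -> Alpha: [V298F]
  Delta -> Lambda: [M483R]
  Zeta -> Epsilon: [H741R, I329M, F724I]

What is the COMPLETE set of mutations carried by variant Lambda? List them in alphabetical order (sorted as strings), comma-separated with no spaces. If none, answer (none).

At Iota: gained [] -> total []
At Delta: gained ['Q800F', 'Y355Q', 'A453G'] -> total ['A453G', 'Q800F', 'Y355Q']
At Lambda: gained ['M483R'] -> total ['A453G', 'M483R', 'Q800F', 'Y355Q']

Answer: A453G,M483R,Q800F,Y355Q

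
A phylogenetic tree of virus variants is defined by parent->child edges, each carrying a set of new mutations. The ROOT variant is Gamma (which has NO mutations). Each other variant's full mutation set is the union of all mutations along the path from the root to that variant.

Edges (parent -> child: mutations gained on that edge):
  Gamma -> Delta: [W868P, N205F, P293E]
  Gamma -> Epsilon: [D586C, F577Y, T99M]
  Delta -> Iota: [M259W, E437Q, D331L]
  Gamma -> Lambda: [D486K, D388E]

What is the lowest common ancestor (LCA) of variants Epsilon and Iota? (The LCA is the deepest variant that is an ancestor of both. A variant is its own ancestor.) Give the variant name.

Path from root to Epsilon: Gamma -> Epsilon
  ancestors of Epsilon: {Gamma, Epsilon}
Path from root to Iota: Gamma -> Delta -> Iota
  ancestors of Iota: {Gamma, Delta, Iota}
Common ancestors: {Gamma}
Walk up from Iota: Iota (not in ancestors of Epsilon), Delta (not in ancestors of Epsilon), Gamma (in ancestors of Epsilon)
Deepest common ancestor (LCA) = Gamma

Answer: Gamma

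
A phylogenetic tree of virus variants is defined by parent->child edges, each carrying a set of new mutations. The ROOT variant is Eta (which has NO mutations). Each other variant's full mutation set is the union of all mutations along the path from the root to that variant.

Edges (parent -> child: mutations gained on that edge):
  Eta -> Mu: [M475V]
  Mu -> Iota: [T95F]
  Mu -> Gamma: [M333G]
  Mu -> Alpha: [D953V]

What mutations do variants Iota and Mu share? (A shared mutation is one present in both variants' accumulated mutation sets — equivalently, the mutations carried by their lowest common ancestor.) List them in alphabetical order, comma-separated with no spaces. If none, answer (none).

Answer: M475V

Derivation:
Accumulating mutations along path to Iota:
  At Eta: gained [] -> total []
  At Mu: gained ['M475V'] -> total ['M475V']
  At Iota: gained ['T95F'] -> total ['M475V', 'T95F']
Mutations(Iota) = ['M475V', 'T95F']
Accumulating mutations along path to Mu:
  At Eta: gained [] -> total []
  At Mu: gained ['M475V'] -> total ['M475V']
Mutations(Mu) = ['M475V']
Intersection: ['M475V', 'T95F'] ∩ ['M475V'] = ['M475V']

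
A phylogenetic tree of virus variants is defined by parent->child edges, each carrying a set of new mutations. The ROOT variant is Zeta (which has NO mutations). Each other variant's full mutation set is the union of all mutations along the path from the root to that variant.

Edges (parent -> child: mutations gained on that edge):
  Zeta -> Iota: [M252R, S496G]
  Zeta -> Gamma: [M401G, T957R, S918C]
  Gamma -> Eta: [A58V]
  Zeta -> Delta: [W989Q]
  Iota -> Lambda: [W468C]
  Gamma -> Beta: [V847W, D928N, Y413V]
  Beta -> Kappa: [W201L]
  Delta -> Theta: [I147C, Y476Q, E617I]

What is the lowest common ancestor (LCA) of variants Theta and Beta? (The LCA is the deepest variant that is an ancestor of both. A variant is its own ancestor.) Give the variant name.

Answer: Zeta

Derivation:
Path from root to Theta: Zeta -> Delta -> Theta
  ancestors of Theta: {Zeta, Delta, Theta}
Path from root to Beta: Zeta -> Gamma -> Beta
  ancestors of Beta: {Zeta, Gamma, Beta}
Common ancestors: {Zeta}
Walk up from Beta: Beta (not in ancestors of Theta), Gamma (not in ancestors of Theta), Zeta (in ancestors of Theta)
Deepest common ancestor (LCA) = Zeta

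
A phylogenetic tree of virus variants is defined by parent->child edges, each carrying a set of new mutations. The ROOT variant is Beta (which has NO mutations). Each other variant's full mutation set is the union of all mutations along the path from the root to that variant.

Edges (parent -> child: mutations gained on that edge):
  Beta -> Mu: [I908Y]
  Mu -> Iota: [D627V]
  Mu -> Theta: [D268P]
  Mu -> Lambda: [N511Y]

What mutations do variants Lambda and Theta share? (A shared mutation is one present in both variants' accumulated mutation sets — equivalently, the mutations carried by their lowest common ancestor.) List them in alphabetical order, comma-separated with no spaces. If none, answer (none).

Answer: I908Y

Derivation:
Accumulating mutations along path to Lambda:
  At Beta: gained [] -> total []
  At Mu: gained ['I908Y'] -> total ['I908Y']
  At Lambda: gained ['N511Y'] -> total ['I908Y', 'N511Y']
Mutations(Lambda) = ['I908Y', 'N511Y']
Accumulating mutations along path to Theta:
  At Beta: gained [] -> total []
  At Mu: gained ['I908Y'] -> total ['I908Y']
  At Theta: gained ['D268P'] -> total ['D268P', 'I908Y']
Mutations(Theta) = ['D268P', 'I908Y']
Intersection: ['I908Y', 'N511Y'] ∩ ['D268P', 'I908Y'] = ['I908Y']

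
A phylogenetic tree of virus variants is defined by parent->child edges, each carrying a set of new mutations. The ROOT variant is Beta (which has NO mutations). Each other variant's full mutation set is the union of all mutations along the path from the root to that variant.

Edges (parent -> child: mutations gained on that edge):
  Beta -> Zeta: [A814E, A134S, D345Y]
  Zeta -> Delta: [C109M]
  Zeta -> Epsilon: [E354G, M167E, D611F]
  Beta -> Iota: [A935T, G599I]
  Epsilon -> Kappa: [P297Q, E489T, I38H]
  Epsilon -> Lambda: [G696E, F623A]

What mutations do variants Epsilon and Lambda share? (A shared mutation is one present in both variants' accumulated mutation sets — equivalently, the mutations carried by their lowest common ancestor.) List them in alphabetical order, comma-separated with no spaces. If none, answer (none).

Answer: A134S,A814E,D345Y,D611F,E354G,M167E

Derivation:
Accumulating mutations along path to Epsilon:
  At Beta: gained [] -> total []
  At Zeta: gained ['A814E', 'A134S', 'D345Y'] -> total ['A134S', 'A814E', 'D345Y']
  At Epsilon: gained ['E354G', 'M167E', 'D611F'] -> total ['A134S', 'A814E', 'D345Y', 'D611F', 'E354G', 'M167E']
Mutations(Epsilon) = ['A134S', 'A814E', 'D345Y', 'D611F', 'E354G', 'M167E']
Accumulating mutations along path to Lambda:
  At Beta: gained [] -> total []
  At Zeta: gained ['A814E', 'A134S', 'D345Y'] -> total ['A134S', 'A814E', 'D345Y']
  At Epsilon: gained ['E354G', 'M167E', 'D611F'] -> total ['A134S', 'A814E', 'D345Y', 'D611F', 'E354G', 'M167E']
  At Lambda: gained ['G696E', 'F623A'] -> total ['A134S', 'A814E', 'D345Y', 'D611F', 'E354G', 'F623A', 'G696E', 'M167E']
Mutations(Lambda) = ['A134S', 'A814E', 'D345Y', 'D611F', 'E354G', 'F623A', 'G696E', 'M167E']
Intersection: ['A134S', 'A814E', 'D345Y', 'D611F', 'E354G', 'M167E'] ∩ ['A134S', 'A814E', 'D345Y', 'D611F', 'E354G', 'F623A', 'G696E', 'M167E'] = ['A134S', 'A814E', 'D345Y', 'D611F', 'E354G', 'M167E']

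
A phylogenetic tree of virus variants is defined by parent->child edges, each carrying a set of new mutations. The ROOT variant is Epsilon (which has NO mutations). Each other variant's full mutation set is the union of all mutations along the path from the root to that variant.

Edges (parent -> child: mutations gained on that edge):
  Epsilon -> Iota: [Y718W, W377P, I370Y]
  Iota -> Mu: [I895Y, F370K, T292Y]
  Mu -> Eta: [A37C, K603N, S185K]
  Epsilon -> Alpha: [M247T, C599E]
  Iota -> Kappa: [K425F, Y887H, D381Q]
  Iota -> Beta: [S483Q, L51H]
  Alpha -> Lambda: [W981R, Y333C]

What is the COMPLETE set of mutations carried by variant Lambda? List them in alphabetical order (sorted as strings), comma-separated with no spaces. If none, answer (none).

At Epsilon: gained [] -> total []
At Alpha: gained ['M247T', 'C599E'] -> total ['C599E', 'M247T']
At Lambda: gained ['W981R', 'Y333C'] -> total ['C599E', 'M247T', 'W981R', 'Y333C']

Answer: C599E,M247T,W981R,Y333C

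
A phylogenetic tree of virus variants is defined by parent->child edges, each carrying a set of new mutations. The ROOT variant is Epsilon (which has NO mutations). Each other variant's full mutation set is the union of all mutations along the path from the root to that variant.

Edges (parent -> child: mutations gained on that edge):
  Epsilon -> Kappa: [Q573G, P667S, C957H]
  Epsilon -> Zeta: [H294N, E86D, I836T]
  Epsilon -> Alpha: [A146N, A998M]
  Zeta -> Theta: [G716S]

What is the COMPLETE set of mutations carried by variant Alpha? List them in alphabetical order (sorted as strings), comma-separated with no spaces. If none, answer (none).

Answer: A146N,A998M

Derivation:
At Epsilon: gained [] -> total []
At Alpha: gained ['A146N', 'A998M'] -> total ['A146N', 'A998M']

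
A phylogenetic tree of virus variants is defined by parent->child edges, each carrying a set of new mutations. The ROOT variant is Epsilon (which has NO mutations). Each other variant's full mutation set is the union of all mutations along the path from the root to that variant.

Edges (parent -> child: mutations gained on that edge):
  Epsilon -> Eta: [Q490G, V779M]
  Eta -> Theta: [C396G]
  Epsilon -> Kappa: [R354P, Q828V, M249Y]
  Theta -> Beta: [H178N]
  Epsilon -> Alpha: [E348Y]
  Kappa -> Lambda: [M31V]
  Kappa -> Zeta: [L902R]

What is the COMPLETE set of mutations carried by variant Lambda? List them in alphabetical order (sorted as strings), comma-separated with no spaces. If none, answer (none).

At Epsilon: gained [] -> total []
At Kappa: gained ['R354P', 'Q828V', 'M249Y'] -> total ['M249Y', 'Q828V', 'R354P']
At Lambda: gained ['M31V'] -> total ['M249Y', 'M31V', 'Q828V', 'R354P']

Answer: M249Y,M31V,Q828V,R354P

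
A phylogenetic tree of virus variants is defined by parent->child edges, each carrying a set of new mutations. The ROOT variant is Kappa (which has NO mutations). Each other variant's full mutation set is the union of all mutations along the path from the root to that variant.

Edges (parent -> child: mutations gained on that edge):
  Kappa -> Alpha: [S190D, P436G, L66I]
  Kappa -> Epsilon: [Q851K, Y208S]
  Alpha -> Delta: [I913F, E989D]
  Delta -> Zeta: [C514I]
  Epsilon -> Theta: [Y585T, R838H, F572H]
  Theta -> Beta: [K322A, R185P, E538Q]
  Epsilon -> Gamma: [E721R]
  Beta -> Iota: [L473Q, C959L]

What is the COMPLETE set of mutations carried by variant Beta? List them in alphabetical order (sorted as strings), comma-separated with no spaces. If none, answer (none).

Answer: E538Q,F572H,K322A,Q851K,R185P,R838H,Y208S,Y585T

Derivation:
At Kappa: gained [] -> total []
At Epsilon: gained ['Q851K', 'Y208S'] -> total ['Q851K', 'Y208S']
At Theta: gained ['Y585T', 'R838H', 'F572H'] -> total ['F572H', 'Q851K', 'R838H', 'Y208S', 'Y585T']
At Beta: gained ['K322A', 'R185P', 'E538Q'] -> total ['E538Q', 'F572H', 'K322A', 'Q851K', 'R185P', 'R838H', 'Y208S', 'Y585T']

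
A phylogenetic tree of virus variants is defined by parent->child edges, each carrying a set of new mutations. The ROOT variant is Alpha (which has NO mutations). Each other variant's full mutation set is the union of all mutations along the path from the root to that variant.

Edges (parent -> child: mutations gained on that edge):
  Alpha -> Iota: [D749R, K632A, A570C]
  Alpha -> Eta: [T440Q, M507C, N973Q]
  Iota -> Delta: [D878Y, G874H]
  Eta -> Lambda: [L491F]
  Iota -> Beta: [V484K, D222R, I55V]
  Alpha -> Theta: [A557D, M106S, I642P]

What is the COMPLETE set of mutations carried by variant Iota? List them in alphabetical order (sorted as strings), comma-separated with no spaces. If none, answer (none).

Answer: A570C,D749R,K632A

Derivation:
At Alpha: gained [] -> total []
At Iota: gained ['D749R', 'K632A', 'A570C'] -> total ['A570C', 'D749R', 'K632A']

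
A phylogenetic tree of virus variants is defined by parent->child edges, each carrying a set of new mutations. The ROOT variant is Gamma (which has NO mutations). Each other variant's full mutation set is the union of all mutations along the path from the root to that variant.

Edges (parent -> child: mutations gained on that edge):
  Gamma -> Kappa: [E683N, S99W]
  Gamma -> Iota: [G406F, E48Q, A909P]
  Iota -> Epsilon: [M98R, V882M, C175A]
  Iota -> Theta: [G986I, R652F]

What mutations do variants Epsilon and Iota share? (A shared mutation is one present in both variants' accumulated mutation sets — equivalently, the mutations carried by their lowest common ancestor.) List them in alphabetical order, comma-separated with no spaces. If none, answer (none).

Answer: A909P,E48Q,G406F

Derivation:
Accumulating mutations along path to Epsilon:
  At Gamma: gained [] -> total []
  At Iota: gained ['G406F', 'E48Q', 'A909P'] -> total ['A909P', 'E48Q', 'G406F']
  At Epsilon: gained ['M98R', 'V882M', 'C175A'] -> total ['A909P', 'C175A', 'E48Q', 'G406F', 'M98R', 'V882M']
Mutations(Epsilon) = ['A909P', 'C175A', 'E48Q', 'G406F', 'M98R', 'V882M']
Accumulating mutations along path to Iota:
  At Gamma: gained [] -> total []
  At Iota: gained ['G406F', 'E48Q', 'A909P'] -> total ['A909P', 'E48Q', 'G406F']
Mutations(Iota) = ['A909P', 'E48Q', 'G406F']
Intersection: ['A909P', 'C175A', 'E48Q', 'G406F', 'M98R', 'V882M'] ∩ ['A909P', 'E48Q', 'G406F'] = ['A909P', 'E48Q', 'G406F']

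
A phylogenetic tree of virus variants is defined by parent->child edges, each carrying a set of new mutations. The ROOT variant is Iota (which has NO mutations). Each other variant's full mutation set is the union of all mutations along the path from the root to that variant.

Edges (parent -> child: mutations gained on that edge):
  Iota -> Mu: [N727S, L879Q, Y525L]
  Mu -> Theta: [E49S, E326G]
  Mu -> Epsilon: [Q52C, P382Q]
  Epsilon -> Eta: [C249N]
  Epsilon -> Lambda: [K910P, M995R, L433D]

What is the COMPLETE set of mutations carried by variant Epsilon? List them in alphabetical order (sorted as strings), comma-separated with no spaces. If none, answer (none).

Answer: L879Q,N727S,P382Q,Q52C,Y525L

Derivation:
At Iota: gained [] -> total []
At Mu: gained ['N727S', 'L879Q', 'Y525L'] -> total ['L879Q', 'N727S', 'Y525L']
At Epsilon: gained ['Q52C', 'P382Q'] -> total ['L879Q', 'N727S', 'P382Q', 'Q52C', 'Y525L']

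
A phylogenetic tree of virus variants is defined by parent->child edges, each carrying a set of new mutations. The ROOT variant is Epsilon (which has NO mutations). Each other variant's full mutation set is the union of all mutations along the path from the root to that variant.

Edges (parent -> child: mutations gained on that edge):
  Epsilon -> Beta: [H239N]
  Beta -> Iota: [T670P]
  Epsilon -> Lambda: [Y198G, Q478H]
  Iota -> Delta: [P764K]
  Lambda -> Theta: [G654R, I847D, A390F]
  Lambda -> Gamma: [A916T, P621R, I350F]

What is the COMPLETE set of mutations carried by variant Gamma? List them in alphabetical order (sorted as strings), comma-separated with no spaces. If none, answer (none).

Answer: A916T,I350F,P621R,Q478H,Y198G

Derivation:
At Epsilon: gained [] -> total []
At Lambda: gained ['Y198G', 'Q478H'] -> total ['Q478H', 'Y198G']
At Gamma: gained ['A916T', 'P621R', 'I350F'] -> total ['A916T', 'I350F', 'P621R', 'Q478H', 'Y198G']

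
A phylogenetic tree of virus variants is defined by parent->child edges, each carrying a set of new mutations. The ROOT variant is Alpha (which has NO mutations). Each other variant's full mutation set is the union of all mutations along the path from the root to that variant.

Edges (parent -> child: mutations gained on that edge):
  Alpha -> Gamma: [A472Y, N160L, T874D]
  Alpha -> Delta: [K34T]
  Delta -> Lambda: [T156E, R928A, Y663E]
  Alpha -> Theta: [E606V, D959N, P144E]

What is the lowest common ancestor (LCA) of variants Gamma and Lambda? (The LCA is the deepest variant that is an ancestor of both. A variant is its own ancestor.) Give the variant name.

Answer: Alpha

Derivation:
Path from root to Gamma: Alpha -> Gamma
  ancestors of Gamma: {Alpha, Gamma}
Path from root to Lambda: Alpha -> Delta -> Lambda
  ancestors of Lambda: {Alpha, Delta, Lambda}
Common ancestors: {Alpha}
Walk up from Lambda: Lambda (not in ancestors of Gamma), Delta (not in ancestors of Gamma), Alpha (in ancestors of Gamma)
Deepest common ancestor (LCA) = Alpha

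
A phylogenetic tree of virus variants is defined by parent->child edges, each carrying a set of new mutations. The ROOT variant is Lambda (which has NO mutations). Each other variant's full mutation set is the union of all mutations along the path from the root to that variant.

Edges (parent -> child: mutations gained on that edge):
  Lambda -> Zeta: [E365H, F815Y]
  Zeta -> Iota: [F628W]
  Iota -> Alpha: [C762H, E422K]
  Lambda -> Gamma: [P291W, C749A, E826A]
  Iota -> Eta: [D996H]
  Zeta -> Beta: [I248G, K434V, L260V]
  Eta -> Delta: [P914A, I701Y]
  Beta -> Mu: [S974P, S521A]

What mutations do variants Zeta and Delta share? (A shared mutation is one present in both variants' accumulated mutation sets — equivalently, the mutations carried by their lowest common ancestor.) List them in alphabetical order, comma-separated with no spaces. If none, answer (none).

Accumulating mutations along path to Zeta:
  At Lambda: gained [] -> total []
  At Zeta: gained ['E365H', 'F815Y'] -> total ['E365H', 'F815Y']
Mutations(Zeta) = ['E365H', 'F815Y']
Accumulating mutations along path to Delta:
  At Lambda: gained [] -> total []
  At Zeta: gained ['E365H', 'F815Y'] -> total ['E365H', 'F815Y']
  At Iota: gained ['F628W'] -> total ['E365H', 'F628W', 'F815Y']
  At Eta: gained ['D996H'] -> total ['D996H', 'E365H', 'F628W', 'F815Y']
  At Delta: gained ['P914A', 'I701Y'] -> total ['D996H', 'E365H', 'F628W', 'F815Y', 'I701Y', 'P914A']
Mutations(Delta) = ['D996H', 'E365H', 'F628W', 'F815Y', 'I701Y', 'P914A']
Intersection: ['E365H', 'F815Y'] ∩ ['D996H', 'E365H', 'F628W', 'F815Y', 'I701Y', 'P914A'] = ['E365H', 'F815Y']

Answer: E365H,F815Y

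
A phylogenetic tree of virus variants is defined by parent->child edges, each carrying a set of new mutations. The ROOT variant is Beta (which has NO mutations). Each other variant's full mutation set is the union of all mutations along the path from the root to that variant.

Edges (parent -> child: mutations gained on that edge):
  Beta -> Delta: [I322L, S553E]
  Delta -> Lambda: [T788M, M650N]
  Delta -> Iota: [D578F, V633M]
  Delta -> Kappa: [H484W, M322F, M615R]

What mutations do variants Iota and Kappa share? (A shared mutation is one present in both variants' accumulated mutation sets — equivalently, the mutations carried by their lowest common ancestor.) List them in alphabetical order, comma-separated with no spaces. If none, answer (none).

Answer: I322L,S553E

Derivation:
Accumulating mutations along path to Iota:
  At Beta: gained [] -> total []
  At Delta: gained ['I322L', 'S553E'] -> total ['I322L', 'S553E']
  At Iota: gained ['D578F', 'V633M'] -> total ['D578F', 'I322L', 'S553E', 'V633M']
Mutations(Iota) = ['D578F', 'I322L', 'S553E', 'V633M']
Accumulating mutations along path to Kappa:
  At Beta: gained [] -> total []
  At Delta: gained ['I322L', 'S553E'] -> total ['I322L', 'S553E']
  At Kappa: gained ['H484W', 'M322F', 'M615R'] -> total ['H484W', 'I322L', 'M322F', 'M615R', 'S553E']
Mutations(Kappa) = ['H484W', 'I322L', 'M322F', 'M615R', 'S553E']
Intersection: ['D578F', 'I322L', 'S553E', 'V633M'] ∩ ['H484W', 'I322L', 'M322F', 'M615R', 'S553E'] = ['I322L', 'S553E']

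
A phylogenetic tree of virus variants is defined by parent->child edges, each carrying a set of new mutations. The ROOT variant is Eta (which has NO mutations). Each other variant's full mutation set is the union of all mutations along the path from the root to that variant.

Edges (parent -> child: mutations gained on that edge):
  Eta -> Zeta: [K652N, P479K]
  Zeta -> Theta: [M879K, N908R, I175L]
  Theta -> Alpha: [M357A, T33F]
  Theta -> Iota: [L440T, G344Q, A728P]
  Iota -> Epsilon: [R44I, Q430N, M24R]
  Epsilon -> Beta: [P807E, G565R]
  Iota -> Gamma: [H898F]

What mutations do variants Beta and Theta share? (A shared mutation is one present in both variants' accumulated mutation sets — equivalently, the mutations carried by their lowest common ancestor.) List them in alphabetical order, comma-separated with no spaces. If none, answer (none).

Answer: I175L,K652N,M879K,N908R,P479K

Derivation:
Accumulating mutations along path to Beta:
  At Eta: gained [] -> total []
  At Zeta: gained ['K652N', 'P479K'] -> total ['K652N', 'P479K']
  At Theta: gained ['M879K', 'N908R', 'I175L'] -> total ['I175L', 'K652N', 'M879K', 'N908R', 'P479K']
  At Iota: gained ['L440T', 'G344Q', 'A728P'] -> total ['A728P', 'G344Q', 'I175L', 'K652N', 'L440T', 'M879K', 'N908R', 'P479K']
  At Epsilon: gained ['R44I', 'Q430N', 'M24R'] -> total ['A728P', 'G344Q', 'I175L', 'K652N', 'L440T', 'M24R', 'M879K', 'N908R', 'P479K', 'Q430N', 'R44I']
  At Beta: gained ['P807E', 'G565R'] -> total ['A728P', 'G344Q', 'G565R', 'I175L', 'K652N', 'L440T', 'M24R', 'M879K', 'N908R', 'P479K', 'P807E', 'Q430N', 'R44I']
Mutations(Beta) = ['A728P', 'G344Q', 'G565R', 'I175L', 'K652N', 'L440T', 'M24R', 'M879K', 'N908R', 'P479K', 'P807E', 'Q430N', 'R44I']
Accumulating mutations along path to Theta:
  At Eta: gained [] -> total []
  At Zeta: gained ['K652N', 'P479K'] -> total ['K652N', 'P479K']
  At Theta: gained ['M879K', 'N908R', 'I175L'] -> total ['I175L', 'K652N', 'M879K', 'N908R', 'P479K']
Mutations(Theta) = ['I175L', 'K652N', 'M879K', 'N908R', 'P479K']
Intersection: ['A728P', 'G344Q', 'G565R', 'I175L', 'K652N', 'L440T', 'M24R', 'M879K', 'N908R', 'P479K', 'P807E', 'Q430N', 'R44I'] ∩ ['I175L', 'K652N', 'M879K', 'N908R', 'P479K'] = ['I175L', 'K652N', 'M879K', 'N908R', 'P479K']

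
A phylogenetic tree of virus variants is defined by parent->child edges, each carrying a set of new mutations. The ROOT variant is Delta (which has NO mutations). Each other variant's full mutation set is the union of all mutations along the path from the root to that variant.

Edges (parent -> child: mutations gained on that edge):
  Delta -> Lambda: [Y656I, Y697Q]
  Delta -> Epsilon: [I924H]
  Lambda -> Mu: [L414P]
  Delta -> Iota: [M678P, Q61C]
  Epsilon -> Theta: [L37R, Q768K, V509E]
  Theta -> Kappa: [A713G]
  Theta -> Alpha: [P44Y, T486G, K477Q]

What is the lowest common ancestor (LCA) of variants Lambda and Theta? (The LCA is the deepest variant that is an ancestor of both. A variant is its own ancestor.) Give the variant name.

Path from root to Lambda: Delta -> Lambda
  ancestors of Lambda: {Delta, Lambda}
Path from root to Theta: Delta -> Epsilon -> Theta
  ancestors of Theta: {Delta, Epsilon, Theta}
Common ancestors: {Delta}
Walk up from Theta: Theta (not in ancestors of Lambda), Epsilon (not in ancestors of Lambda), Delta (in ancestors of Lambda)
Deepest common ancestor (LCA) = Delta

Answer: Delta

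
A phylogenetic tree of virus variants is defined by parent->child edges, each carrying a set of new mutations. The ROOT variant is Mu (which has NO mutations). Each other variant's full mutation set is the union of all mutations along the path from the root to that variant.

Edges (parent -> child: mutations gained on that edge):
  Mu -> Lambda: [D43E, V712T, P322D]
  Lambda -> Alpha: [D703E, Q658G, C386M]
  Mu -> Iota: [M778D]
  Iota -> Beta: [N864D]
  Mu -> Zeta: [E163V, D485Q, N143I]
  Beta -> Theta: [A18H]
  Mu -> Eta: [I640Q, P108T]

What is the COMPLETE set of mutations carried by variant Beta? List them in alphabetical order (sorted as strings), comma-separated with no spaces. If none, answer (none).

Answer: M778D,N864D

Derivation:
At Mu: gained [] -> total []
At Iota: gained ['M778D'] -> total ['M778D']
At Beta: gained ['N864D'] -> total ['M778D', 'N864D']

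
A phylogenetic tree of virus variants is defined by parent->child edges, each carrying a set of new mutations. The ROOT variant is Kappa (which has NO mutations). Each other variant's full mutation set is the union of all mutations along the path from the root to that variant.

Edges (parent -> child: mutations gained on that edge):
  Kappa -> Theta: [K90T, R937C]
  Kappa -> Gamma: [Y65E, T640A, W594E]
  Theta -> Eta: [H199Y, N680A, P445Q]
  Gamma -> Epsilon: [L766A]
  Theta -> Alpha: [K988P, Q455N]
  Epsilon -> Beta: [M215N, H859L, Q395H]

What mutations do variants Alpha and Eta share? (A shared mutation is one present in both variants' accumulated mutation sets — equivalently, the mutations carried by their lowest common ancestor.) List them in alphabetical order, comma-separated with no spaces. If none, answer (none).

Answer: K90T,R937C

Derivation:
Accumulating mutations along path to Alpha:
  At Kappa: gained [] -> total []
  At Theta: gained ['K90T', 'R937C'] -> total ['K90T', 'R937C']
  At Alpha: gained ['K988P', 'Q455N'] -> total ['K90T', 'K988P', 'Q455N', 'R937C']
Mutations(Alpha) = ['K90T', 'K988P', 'Q455N', 'R937C']
Accumulating mutations along path to Eta:
  At Kappa: gained [] -> total []
  At Theta: gained ['K90T', 'R937C'] -> total ['K90T', 'R937C']
  At Eta: gained ['H199Y', 'N680A', 'P445Q'] -> total ['H199Y', 'K90T', 'N680A', 'P445Q', 'R937C']
Mutations(Eta) = ['H199Y', 'K90T', 'N680A', 'P445Q', 'R937C']
Intersection: ['K90T', 'K988P', 'Q455N', 'R937C'] ∩ ['H199Y', 'K90T', 'N680A', 'P445Q', 'R937C'] = ['K90T', 'R937C']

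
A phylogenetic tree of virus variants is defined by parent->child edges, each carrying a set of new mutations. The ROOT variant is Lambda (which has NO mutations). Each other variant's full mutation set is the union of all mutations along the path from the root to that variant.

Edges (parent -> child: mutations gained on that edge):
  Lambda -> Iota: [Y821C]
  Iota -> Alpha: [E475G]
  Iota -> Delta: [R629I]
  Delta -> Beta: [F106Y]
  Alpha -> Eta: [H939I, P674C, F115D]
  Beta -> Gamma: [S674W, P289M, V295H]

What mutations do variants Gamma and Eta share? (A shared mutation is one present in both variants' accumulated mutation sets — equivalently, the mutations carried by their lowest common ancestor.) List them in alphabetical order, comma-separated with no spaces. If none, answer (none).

Accumulating mutations along path to Gamma:
  At Lambda: gained [] -> total []
  At Iota: gained ['Y821C'] -> total ['Y821C']
  At Delta: gained ['R629I'] -> total ['R629I', 'Y821C']
  At Beta: gained ['F106Y'] -> total ['F106Y', 'R629I', 'Y821C']
  At Gamma: gained ['S674W', 'P289M', 'V295H'] -> total ['F106Y', 'P289M', 'R629I', 'S674W', 'V295H', 'Y821C']
Mutations(Gamma) = ['F106Y', 'P289M', 'R629I', 'S674W', 'V295H', 'Y821C']
Accumulating mutations along path to Eta:
  At Lambda: gained [] -> total []
  At Iota: gained ['Y821C'] -> total ['Y821C']
  At Alpha: gained ['E475G'] -> total ['E475G', 'Y821C']
  At Eta: gained ['H939I', 'P674C', 'F115D'] -> total ['E475G', 'F115D', 'H939I', 'P674C', 'Y821C']
Mutations(Eta) = ['E475G', 'F115D', 'H939I', 'P674C', 'Y821C']
Intersection: ['F106Y', 'P289M', 'R629I', 'S674W', 'V295H', 'Y821C'] ∩ ['E475G', 'F115D', 'H939I', 'P674C', 'Y821C'] = ['Y821C']

Answer: Y821C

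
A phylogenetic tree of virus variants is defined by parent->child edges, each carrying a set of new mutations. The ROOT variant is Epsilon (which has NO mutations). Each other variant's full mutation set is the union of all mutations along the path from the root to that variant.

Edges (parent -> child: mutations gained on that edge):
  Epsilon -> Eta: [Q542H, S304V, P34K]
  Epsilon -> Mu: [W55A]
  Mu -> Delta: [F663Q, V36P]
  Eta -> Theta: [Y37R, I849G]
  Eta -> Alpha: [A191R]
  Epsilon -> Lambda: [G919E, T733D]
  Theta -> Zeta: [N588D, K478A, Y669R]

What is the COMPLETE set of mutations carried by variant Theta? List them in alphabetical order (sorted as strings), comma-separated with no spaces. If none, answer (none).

At Epsilon: gained [] -> total []
At Eta: gained ['Q542H', 'S304V', 'P34K'] -> total ['P34K', 'Q542H', 'S304V']
At Theta: gained ['Y37R', 'I849G'] -> total ['I849G', 'P34K', 'Q542H', 'S304V', 'Y37R']

Answer: I849G,P34K,Q542H,S304V,Y37R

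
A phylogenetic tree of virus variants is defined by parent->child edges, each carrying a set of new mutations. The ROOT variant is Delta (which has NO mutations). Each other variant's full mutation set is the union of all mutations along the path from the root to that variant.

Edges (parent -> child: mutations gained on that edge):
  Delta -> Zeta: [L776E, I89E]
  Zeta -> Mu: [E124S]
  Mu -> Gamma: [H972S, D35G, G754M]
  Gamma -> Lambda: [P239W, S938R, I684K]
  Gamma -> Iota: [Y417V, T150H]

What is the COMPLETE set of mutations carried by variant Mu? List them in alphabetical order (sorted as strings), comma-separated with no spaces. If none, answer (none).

Answer: E124S,I89E,L776E

Derivation:
At Delta: gained [] -> total []
At Zeta: gained ['L776E', 'I89E'] -> total ['I89E', 'L776E']
At Mu: gained ['E124S'] -> total ['E124S', 'I89E', 'L776E']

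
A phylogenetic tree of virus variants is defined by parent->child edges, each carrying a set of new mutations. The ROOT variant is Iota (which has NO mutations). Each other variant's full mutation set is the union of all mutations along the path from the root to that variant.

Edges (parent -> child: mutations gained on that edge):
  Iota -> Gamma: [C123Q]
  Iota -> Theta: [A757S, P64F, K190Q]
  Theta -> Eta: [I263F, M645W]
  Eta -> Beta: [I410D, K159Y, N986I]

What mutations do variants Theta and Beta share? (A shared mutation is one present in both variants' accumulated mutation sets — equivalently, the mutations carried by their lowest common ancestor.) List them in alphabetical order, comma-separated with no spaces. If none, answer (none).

Answer: A757S,K190Q,P64F

Derivation:
Accumulating mutations along path to Theta:
  At Iota: gained [] -> total []
  At Theta: gained ['A757S', 'P64F', 'K190Q'] -> total ['A757S', 'K190Q', 'P64F']
Mutations(Theta) = ['A757S', 'K190Q', 'P64F']
Accumulating mutations along path to Beta:
  At Iota: gained [] -> total []
  At Theta: gained ['A757S', 'P64F', 'K190Q'] -> total ['A757S', 'K190Q', 'P64F']
  At Eta: gained ['I263F', 'M645W'] -> total ['A757S', 'I263F', 'K190Q', 'M645W', 'P64F']
  At Beta: gained ['I410D', 'K159Y', 'N986I'] -> total ['A757S', 'I263F', 'I410D', 'K159Y', 'K190Q', 'M645W', 'N986I', 'P64F']
Mutations(Beta) = ['A757S', 'I263F', 'I410D', 'K159Y', 'K190Q', 'M645W', 'N986I', 'P64F']
Intersection: ['A757S', 'K190Q', 'P64F'] ∩ ['A757S', 'I263F', 'I410D', 'K159Y', 'K190Q', 'M645W', 'N986I', 'P64F'] = ['A757S', 'K190Q', 'P64F']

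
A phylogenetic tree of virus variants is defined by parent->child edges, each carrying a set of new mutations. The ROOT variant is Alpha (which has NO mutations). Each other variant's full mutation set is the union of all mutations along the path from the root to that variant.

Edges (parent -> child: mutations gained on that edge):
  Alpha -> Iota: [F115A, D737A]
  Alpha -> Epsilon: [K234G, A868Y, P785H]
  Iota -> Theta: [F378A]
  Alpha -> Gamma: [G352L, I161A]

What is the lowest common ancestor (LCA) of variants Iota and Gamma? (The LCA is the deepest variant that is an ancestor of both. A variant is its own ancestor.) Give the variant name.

Answer: Alpha

Derivation:
Path from root to Iota: Alpha -> Iota
  ancestors of Iota: {Alpha, Iota}
Path from root to Gamma: Alpha -> Gamma
  ancestors of Gamma: {Alpha, Gamma}
Common ancestors: {Alpha}
Walk up from Gamma: Gamma (not in ancestors of Iota), Alpha (in ancestors of Iota)
Deepest common ancestor (LCA) = Alpha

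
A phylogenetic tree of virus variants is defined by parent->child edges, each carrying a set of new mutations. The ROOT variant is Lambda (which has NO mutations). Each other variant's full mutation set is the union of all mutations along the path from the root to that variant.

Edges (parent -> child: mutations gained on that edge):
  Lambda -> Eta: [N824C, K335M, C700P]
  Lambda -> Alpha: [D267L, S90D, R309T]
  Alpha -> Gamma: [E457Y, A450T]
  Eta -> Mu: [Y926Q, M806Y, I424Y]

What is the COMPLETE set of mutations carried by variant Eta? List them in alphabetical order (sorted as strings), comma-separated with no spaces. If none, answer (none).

At Lambda: gained [] -> total []
At Eta: gained ['N824C', 'K335M', 'C700P'] -> total ['C700P', 'K335M', 'N824C']

Answer: C700P,K335M,N824C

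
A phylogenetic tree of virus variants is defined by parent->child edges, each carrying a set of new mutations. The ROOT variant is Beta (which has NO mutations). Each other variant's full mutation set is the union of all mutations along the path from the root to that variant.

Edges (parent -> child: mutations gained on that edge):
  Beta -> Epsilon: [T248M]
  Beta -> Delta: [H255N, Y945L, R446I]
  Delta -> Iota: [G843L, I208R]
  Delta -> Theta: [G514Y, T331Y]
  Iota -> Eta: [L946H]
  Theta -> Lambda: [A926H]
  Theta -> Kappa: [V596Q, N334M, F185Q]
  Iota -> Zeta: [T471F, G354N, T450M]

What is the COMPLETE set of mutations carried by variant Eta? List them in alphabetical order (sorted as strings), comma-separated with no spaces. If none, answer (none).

Answer: G843L,H255N,I208R,L946H,R446I,Y945L

Derivation:
At Beta: gained [] -> total []
At Delta: gained ['H255N', 'Y945L', 'R446I'] -> total ['H255N', 'R446I', 'Y945L']
At Iota: gained ['G843L', 'I208R'] -> total ['G843L', 'H255N', 'I208R', 'R446I', 'Y945L']
At Eta: gained ['L946H'] -> total ['G843L', 'H255N', 'I208R', 'L946H', 'R446I', 'Y945L']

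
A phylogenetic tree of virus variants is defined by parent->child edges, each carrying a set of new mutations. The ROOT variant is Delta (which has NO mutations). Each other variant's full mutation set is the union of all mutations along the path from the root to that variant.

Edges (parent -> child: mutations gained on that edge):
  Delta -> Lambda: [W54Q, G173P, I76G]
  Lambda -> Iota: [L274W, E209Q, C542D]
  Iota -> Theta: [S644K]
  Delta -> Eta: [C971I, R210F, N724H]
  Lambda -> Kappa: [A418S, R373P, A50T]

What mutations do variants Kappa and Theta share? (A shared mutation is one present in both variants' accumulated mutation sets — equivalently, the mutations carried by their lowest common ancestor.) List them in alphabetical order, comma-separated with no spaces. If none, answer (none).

Answer: G173P,I76G,W54Q

Derivation:
Accumulating mutations along path to Kappa:
  At Delta: gained [] -> total []
  At Lambda: gained ['W54Q', 'G173P', 'I76G'] -> total ['G173P', 'I76G', 'W54Q']
  At Kappa: gained ['A418S', 'R373P', 'A50T'] -> total ['A418S', 'A50T', 'G173P', 'I76G', 'R373P', 'W54Q']
Mutations(Kappa) = ['A418S', 'A50T', 'G173P', 'I76G', 'R373P', 'W54Q']
Accumulating mutations along path to Theta:
  At Delta: gained [] -> total []
  At Lambda: gained ['W54Q', 'G173P', 'I76G'] -> total ['G173P', 'I76G', 'W54Q']
  At Iota: gained ['L274W', 'E209Q', 'C542D'] -> total ['C542D', 'E209Q', 'G173P', 'I76G', 'L274W', 'W54Q']
  At Theta: gained ['S644K'] -> total ['C542D', 'E209Q', 'G173P', 'I76G', 'L274W', 'S644K', 'W54Q']
Mutations(Theta) = ['C542D', 'E209Q', 'G173P', 'I76G', 'L274W', 'S644K', 'W54Q']
Intersection: ['A418S', 'A50T', 'G173P', 'I76G', 'R373P', 'W54Q'] ∩ ['C542D', 'E209Q', 'G173P', 'I76G', 'L274W', 'S644K', 'W54Q'] = ['G173P', 'I76G', 'W54Q']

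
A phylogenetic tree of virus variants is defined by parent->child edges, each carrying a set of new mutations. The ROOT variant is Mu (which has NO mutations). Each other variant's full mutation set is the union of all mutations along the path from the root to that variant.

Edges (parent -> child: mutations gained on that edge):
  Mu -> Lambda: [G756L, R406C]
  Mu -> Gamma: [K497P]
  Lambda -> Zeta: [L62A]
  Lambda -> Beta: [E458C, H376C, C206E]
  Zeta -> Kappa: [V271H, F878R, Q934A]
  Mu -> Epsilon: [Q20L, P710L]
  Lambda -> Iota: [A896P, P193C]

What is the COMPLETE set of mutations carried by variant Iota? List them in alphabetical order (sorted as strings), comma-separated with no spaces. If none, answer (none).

Answer: A896P,G756L,P193C,R406C

Derivation:
At Mu: gained [] -> total []
At Lambda: gained ['G756L', 'R406C'] -> total ['G756L', 'R406C']
At Iota: gained ['A896P', 'P193C'] -> total ['A896P', 'G756L', 'P193C', 'R406C']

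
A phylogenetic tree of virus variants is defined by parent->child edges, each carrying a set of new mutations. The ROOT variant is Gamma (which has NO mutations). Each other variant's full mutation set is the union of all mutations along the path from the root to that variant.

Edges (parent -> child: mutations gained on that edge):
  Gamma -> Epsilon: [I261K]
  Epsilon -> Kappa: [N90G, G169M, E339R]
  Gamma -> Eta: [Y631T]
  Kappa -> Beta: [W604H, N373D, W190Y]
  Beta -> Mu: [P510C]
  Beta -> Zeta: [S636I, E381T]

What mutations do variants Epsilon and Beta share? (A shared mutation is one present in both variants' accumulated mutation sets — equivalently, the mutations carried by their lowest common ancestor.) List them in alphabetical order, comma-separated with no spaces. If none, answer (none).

Accumulating mutations along path to Epsilon:
  At Gamma: gained [] -> total []
  At Epsilon: gained ['I261K'] -> total ['I261K']
Mutations(Epsilon) = ['I261K']
Accumulating mutations along path to Beta:
  At Gamma: gained [] -> total []
  At Epsilon: gained ['I261K'] -> total ['I261K']
  At Kappa: gained ['N90G', 'G169M', 'E339R'] -> total ['E339R', 'G169M', 'I261K', 'N90G']
  At Beta: gained ['W604H', 'N373D', 'W190Y'] -> total ['E339R', 'G169M', 'I261K', 'N373D', 'N90G', 'W190Y', 'W604H']
Mutations(Beta) = ['E339R', 'G169M', 'I261K', 'N373D', 'N90G', 'W190Y', 'W604H']
Intersection: ['I261K'] ∩ ['E339R', 'G169M', 'I261K', 'N373D', 'N90G', 'W190Y', 'W604H'] = ['I261K']

Answer: I261K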